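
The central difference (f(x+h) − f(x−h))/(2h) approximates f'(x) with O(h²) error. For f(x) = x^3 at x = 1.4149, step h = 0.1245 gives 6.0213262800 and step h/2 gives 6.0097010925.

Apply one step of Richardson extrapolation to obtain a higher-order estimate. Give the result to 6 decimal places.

6.005826

The method has order 2: 2^2 = 4.
A(h/2) − A(h) = 6.0097010925 − 6.0213262800 = -0.0116251875
Divide by 2^2 − 1 = 3: (-0.0116251875)/3 = -0.0038750625
R = A(h/2) + (A(h/2) − A(h))/3 = 6.0097010925 − 0.0038750625 = 6.0058260300
Correction |R − A(h/2)| = 3.875e-03; gap |A(h/2) − A(h)| = 1.163e-02.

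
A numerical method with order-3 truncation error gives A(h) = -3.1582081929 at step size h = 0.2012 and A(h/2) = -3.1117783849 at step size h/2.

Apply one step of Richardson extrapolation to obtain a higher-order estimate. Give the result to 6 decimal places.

r = 3, so 2^r = 8.
8 × (-3.1117783849) = -24.8942270792; subtract (-3.1582081929) → -21.7360188863
Divide by 2^3 − 1 = 7.
R = (-21.7360188863)/7 = -3.1051455552
Correction |R − A(h/2)| = 6.633e-03; gap |A(h/2) − A(h)| = 4.643e-02.

-3.105146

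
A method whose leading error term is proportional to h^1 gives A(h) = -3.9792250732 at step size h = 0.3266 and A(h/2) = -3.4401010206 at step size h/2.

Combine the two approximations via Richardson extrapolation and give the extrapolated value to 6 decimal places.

r = 1: numerator weight 2, denominator 1.
2*(-3.4401010206) = -6.8802020412; (-6.8802020412) − (-3.9792250732) = -2.9009769680
R = (-2.9009769680)/1 = -2.9009769680

-2.900977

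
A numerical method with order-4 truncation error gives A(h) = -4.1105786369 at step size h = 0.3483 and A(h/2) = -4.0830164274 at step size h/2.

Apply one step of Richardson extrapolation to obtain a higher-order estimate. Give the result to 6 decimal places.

Method order is 4; weight 2^4 = 16.
Difference of the inputs: -4.0830164274 − (-4.1105786369) = 0.0275622095
Correction (A(h/2) − A(h))/(16 − 1) = 0.0275622095/15 = 0.0018374806
R = -4.0830164274 + 0.0018374806 = -4.0811789468

-4.081179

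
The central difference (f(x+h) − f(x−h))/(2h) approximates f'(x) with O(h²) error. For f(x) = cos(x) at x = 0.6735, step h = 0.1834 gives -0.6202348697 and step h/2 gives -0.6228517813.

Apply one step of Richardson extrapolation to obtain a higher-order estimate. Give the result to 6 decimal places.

With r = 2 the leading error scales as h^2, so the weight is 2^2 = 4.
Top: 4(-0.6228517813) − (-0.6202348697) = -1.8711722555
Divide by 2^2 − 1 = 3.
(-1.8711722555) ÷ 3 = -0.6237240852

-0.623724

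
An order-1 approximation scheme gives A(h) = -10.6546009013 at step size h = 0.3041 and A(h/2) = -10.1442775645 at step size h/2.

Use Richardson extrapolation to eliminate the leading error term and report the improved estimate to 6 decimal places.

-9.633954

r = 1: numerator weight 2, denominator 1.
Numerator 2×A(h/2) − A(h) = 2×(-10.1442775645) − (-10.6546009013) = -9.6339542277
Divide by 2^1 − 1 = 1.
Result: -9.6339542277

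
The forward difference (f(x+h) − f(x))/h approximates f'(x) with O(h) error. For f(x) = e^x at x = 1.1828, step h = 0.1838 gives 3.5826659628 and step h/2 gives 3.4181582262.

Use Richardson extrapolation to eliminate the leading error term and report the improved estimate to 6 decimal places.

Leading term ∝ h^1; use weight 2 = 2^1.
Difference of the inputs: 3.4181582262 − 3.5826659628 = -0.1645077366
Correction (A(h/2) − A(h))/(2 − 1) = (-0.1645077366)/1 = -0.1645077366
R = 3.4181582262 − 0.1645077366 = 3.2536504896
Gap between inputs: 1.645e-01; correction applied: −0.1645077366.

3.253650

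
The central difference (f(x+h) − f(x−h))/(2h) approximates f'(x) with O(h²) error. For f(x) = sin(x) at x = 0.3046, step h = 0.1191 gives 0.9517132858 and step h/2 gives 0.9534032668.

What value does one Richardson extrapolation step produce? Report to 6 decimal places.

0.953967

Method order is 2; weight 2^2 = 4.
4*0.9534032668 = 3.8136130672; 3.8136130672 − 0.9517132858 = 2.8618997814
Denominator 4 − 1 = 3.
2.8618997814 ÷ 3 = 0.9539665938
Gap between inputs: 1.690e-03; correction applied: +0.0005633270.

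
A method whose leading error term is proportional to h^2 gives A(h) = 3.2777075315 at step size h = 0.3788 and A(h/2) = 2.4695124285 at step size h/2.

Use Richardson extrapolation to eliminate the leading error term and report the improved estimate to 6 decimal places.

2.200114

Error is O(h^2); halving h shrinks it by 2^2 = 4.
Top: 4(2.4695124285) − (3.2777075315) = 6.6003421825
Extrapolated: 6.6003421825 / 3 = 2.2001140608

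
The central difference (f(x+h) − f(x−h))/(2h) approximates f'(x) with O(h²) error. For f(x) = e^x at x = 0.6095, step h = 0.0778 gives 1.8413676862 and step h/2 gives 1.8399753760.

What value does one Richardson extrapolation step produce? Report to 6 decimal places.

Error is O(h^2); halving h shrinks it by 2^2 = 4.
Numerator 4 × A(h/2) − A(h) = 4 × 1.8399753760 − 1.8413676862 = 5.5185338178
Divide by 2^2 − 1 = 3.
So the Richardson estimate is 1.8395112726.
Shift from A(h/2): −0.0004641034.

1.839511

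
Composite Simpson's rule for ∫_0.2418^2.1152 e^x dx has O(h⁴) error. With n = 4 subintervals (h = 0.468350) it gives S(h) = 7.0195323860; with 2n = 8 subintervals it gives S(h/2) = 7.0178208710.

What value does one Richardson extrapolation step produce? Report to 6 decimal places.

r = 4: numerator weight 16, denominator 15.
16*7.0178208710 = 112.2851339360; 112.2851339360 − 7.0195323860 = 105.2656015500
Extrapolated: 105.2656015500 / 15 = 7.0177067700
Shift from A(h/2): −0.0001141010.

7.017707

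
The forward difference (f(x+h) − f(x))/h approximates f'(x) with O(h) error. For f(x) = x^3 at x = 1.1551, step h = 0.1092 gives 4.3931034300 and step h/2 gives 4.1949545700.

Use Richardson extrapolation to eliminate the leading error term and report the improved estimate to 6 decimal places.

3.996806

r = 1: numerator weight 2, denominator 1.
Top: 2(4.1949545700) − (4.3931034300) = 3.9968057100
Divide by 2^1 − 1 = 1.
Result: 3.9968057100
Shift from A(h/2): −0.1981488600.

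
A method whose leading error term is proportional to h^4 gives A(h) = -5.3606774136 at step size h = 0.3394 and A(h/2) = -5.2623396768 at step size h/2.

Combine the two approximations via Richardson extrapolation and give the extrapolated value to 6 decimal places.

-5.255784

r = 4, so 2^r = 16.
16·(-5.2623396768) = -84.1974348288; subtract (-5.3606774136) → -78.8367574152
Denominator 16 − 1 = 15.
So the Richardson estimate is -5.2557838277.
Correction |R − A(h/2)| = 6.556e-03; gap |A(h/2) − A(h)| = 9.834e-02.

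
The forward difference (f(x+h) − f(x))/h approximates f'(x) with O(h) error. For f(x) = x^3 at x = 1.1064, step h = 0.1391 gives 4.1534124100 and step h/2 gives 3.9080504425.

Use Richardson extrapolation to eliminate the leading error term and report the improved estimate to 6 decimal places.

r = 1: numerator weight 2, denominator 1.
2×3.9080504425 = 7.8161008850; subtract 4.1534124100 → 3.6626884750
Denominator 2 − 1 = 1.
R = 3.6626884750/1 = 3.6626884750
Correction |R − A(h/2)| = 2.454e-01; gap |A(h/2) − A(h)| = 2.454e-01.

3.662688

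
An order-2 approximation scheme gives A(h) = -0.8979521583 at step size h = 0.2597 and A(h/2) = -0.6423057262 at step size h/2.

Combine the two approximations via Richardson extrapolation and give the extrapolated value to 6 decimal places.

-0.557090

Error is O(h^2); halving h shrinks it by 2^2 = 4.
4·(-0.6423057262) = -2.5692229048; (-2.5692229048) − (-0.8979521583) = -1.6712707465
(-1.6712707465) ÷ 3 = -0.5570902488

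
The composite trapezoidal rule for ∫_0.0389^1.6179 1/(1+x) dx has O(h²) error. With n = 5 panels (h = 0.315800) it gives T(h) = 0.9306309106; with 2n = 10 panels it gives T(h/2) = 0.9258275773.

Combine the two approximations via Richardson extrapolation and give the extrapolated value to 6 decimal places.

0.924226

r = 2: numerator weight 4, denominator 3.
4*0.9258275773 − 0.9306309106 = 2.7726793986
Extrapolated: 2.7726793986 / 3 = 0.9242264662
Shift from A(h/2): −0.0016011111.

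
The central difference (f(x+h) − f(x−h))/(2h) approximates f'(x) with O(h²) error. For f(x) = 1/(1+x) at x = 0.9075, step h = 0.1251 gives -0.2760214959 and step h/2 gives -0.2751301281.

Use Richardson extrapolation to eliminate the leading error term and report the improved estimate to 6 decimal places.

-0.274833

Order 2 gives 2^r = 4 and 2^r − 1 = 3.
4×(-0.2751301281) = -1.1005205124; subtract (-0.2760214959) → -0.8244990165
Denominator 4 − 1 = 3.
(-0.8244990165) ÷ 3 = -0.2748330055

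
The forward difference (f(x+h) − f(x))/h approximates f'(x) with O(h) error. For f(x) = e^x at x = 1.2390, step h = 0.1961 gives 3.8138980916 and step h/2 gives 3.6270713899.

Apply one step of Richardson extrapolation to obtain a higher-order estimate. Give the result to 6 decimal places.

Error is O(h^1); halving h shrinks it by 2^1 = 2.
2×3.6270713899 = 7.2541427798; 7.2541427798 − 3.8138980916 = 3.4402446882
3.4402446882 ÷ 1 = 3.4402446882
Gap between inputs: 1.868e-01; correction applied: −0.1868267017.

3.440245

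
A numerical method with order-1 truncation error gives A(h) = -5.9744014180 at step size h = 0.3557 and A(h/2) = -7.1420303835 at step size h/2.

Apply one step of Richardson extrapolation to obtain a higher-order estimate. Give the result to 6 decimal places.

r = 1: numerator weight 2, denominator 1.
2^1·A(h/2) = -14.2840607670; minus A(h) gives -8.3096593490.
(2·(-7.1420303835) − (-5.9744014180))/(2 − 1) = -8.3096593490

-8.309659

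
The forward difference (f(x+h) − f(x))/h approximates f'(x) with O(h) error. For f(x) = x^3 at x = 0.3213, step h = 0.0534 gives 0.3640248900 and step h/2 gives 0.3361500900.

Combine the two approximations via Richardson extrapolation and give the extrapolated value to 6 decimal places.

The method has order 1: 2^1 = 2.
2^1*A(h/2) = 0.6723001800; minus A(h) gives 0.3082752900.
Divide by 2^1 − 1 = 1.
(2*0.3361500900 − 0.3640248900)/(2 − 1) = 0.3082752900

0.308275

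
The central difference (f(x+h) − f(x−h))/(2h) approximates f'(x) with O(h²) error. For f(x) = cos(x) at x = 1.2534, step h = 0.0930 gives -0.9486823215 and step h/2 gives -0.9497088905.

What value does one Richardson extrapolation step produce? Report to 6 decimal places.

-0.950051

Leading term ∝ h^2; use weight 4 = 2^2.
4 × (-0.9497088905) = -3.7988355620; (-3.7988355620) − (-0.9486823215) = -2.8501532405
(4 × (-0.9497088905) − (-0.9486823215))/(4 − 1) = -0.9500510802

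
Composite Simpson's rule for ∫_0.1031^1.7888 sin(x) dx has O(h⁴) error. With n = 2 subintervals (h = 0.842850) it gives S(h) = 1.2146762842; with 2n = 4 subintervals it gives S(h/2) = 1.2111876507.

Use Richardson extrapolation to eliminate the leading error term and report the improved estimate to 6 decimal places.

r = 4, so 2^r = 16.
16×1.2111876507 = 19.3790024112; subtract 1.2146762842 → 18.1643261270
Divide by 2^4 − 1 = 15.
So the Richardson estimate is 1.2109550751.
Gap between inputs: 3.489e-03; correction applied: −0.0002325756.

1.210955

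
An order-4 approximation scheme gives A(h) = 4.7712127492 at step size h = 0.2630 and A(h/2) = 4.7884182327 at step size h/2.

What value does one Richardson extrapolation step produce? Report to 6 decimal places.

r = 4, so 2^r = 16.
Weighted: 76.6146917232 − 4.7712127492 = 71.8434789740
Denominator 16 − 1 = 15.
(16·4.7884182327 − 4.7712127492)/(16 − 1) = 4.7895652649
Correction |R − A(h/2)| = 1.147e-03; gap |A(h/2) − A(h)| = 1.721e-02.

4.789565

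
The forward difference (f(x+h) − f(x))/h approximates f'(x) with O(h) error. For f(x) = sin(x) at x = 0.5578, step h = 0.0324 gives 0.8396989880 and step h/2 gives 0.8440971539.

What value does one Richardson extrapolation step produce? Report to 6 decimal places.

0.848495

Order 1 gives 2^r = 2 and 2^r − 1 = 1.
2×0.8440971539 = 1.6881943078; 1.6881943078 − 0.8396989880 = 0.8484953198
0.8484953198 ÷ 1 = 0.8484953198
Gap between inputs: 4.398e-03; correction applied: +0.0043981659.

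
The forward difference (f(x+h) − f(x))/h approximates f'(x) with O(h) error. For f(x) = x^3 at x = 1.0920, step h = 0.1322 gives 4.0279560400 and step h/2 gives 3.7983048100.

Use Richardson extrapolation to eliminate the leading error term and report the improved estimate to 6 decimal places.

Error is O(h^1); halving h shrinks it by 2^1 = 2.
2×3.7983048100 = 7.5966096200; subtract 4.0279560400 → 3.5686535800
Denominator 2 − 1 = 1.
Result: 3.5686535800
Gap between inputs: 2.297e-01; correction applied: −0.2296512300.

3.568654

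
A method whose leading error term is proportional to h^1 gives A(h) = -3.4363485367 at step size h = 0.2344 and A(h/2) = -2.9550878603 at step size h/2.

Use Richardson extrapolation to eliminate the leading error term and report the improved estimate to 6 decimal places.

-2.473827

The method has order 1: 2^1 = 2.
Top: 2(-2.9550878603) − (-3.4363485367) = -2.4738271839
Divide by 2^1 − 1 = 1.
Extrapolated: (-2.4738271839) / 1 = -2.4738271839
Correction |R − A(h/2)| = 4.813e-01; gap |A(h/2) − A(h)| = 4.813e-01.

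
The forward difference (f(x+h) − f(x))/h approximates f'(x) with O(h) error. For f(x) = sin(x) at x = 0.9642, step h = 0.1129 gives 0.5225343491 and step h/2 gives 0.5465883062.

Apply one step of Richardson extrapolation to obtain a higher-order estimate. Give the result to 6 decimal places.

0.570642

r = 1, so 2^r = 2.
2 × 0.5465883062 = 1.0931766124; 1.0931766124 − 0.5225343491 = 0.5706422633
(2 × 0.5465883062 − 0.5225343491)/(2 − 1) = 0.5706422633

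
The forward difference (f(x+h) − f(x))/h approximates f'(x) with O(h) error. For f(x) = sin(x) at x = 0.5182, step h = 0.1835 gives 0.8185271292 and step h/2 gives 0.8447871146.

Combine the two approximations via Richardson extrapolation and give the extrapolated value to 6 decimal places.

r = 1, so 2^r = 2.
2*0.8447871146 = 1.6895742292; subtract 0.8185271292 → 0.8710471000
(2*0.8447871146 − 0.8185271292)/(2 − 1) = 0.8710471000
Shift from A(h/2): +0.0262599854.

0.871047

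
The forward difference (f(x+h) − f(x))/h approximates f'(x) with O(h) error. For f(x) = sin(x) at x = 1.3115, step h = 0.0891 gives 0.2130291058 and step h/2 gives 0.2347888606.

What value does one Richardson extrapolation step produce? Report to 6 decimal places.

0.256549

Method order is 1; weight 2^1 = 2.
Top: 2(0.2347888606) − (0.2130291058) = 0.2565486154
0.2565486154 ÷ 1 = 0.2565486154
Gap between inputs: 2.176e-02; correction applied: +0.0217597548.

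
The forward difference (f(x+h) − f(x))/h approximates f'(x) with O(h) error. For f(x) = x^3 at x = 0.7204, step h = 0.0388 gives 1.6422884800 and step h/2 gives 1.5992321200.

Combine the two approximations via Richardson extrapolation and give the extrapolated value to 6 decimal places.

Order 1 gives 2^r = 2 and 2^r − 1 = 1.
2·1.5992321200 − 1.6422884800 = 1.5561757600
R = 1.5561757600/1 = 1.5561757600
Gap between inputs: 4.306e-02; correction applied: −0.0430563600.

1.556176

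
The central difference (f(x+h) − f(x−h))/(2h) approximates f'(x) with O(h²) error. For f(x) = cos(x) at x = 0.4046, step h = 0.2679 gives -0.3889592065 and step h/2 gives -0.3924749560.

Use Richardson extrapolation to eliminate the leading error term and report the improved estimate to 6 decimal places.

-0.393647

With r = 2 the leading error scales as h^2, so the weight is 2^2 = 4.
4·(-0.3924749560) = -1.5698998240; (-1.5698998240) − (-0.3889592065) = -1.1809406175
Divide by 2^2 − 1 = 3.
(4·(-0.3924749560) − (-0.3889592065))/(4 − 1) = -0.3936468725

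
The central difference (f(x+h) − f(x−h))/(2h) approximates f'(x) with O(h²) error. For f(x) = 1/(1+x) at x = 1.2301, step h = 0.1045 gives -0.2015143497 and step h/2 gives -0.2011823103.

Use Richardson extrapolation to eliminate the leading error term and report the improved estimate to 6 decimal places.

-0.201072

Leading term ∝ h^2; use weight 4 = 2^2.
4 × (-0.2011823103) − (-0.2015143497) = -0.6032148915
Denominator 4 − 1 = 3.
So the Richardson estimate is -0.2010716305.
Gap between inputs: 3.320e-04; correction applied: +0.0001106798.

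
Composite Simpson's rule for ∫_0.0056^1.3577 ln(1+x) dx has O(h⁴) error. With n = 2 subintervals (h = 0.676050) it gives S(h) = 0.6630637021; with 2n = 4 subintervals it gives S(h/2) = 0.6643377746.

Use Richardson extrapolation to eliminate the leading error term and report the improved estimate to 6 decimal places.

0.664423

r = 4, so 2^r = 16.
2^4×A(h/2) = 10.6294043936; minus A(h) gives 9.9663406915.
Divide by 2^4 − 1 = 15.
R = 9.9663406915/15 = 0.6644227128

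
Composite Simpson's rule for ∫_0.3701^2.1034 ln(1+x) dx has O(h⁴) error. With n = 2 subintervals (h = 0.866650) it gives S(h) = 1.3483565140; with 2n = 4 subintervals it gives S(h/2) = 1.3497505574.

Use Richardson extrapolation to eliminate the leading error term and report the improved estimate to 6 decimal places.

Order 4 gives 2^r = 16 and 2^r − 1 = 15.
16·1.3497505574 − 1.3483565140 = 20.2476524044
R = 20.2476524044/15 = 1.3498434936

1.349843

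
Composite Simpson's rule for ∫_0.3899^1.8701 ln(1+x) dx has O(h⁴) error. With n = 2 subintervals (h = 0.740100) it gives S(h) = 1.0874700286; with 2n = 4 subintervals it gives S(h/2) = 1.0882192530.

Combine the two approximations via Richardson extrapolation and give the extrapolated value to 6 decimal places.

1.088269

Error is O(h^4); halving h shrinks it by 2^4 = 16.
A(h/2) − A(h) = 1.0882192530 − 1.0874700286 = 0.0007492244
Divide by 2^4 − 1 = 15: 0.0007492244/15 = 0.0000499483
R = 1.0882192530 + 0.0000499483 = 1.0882692013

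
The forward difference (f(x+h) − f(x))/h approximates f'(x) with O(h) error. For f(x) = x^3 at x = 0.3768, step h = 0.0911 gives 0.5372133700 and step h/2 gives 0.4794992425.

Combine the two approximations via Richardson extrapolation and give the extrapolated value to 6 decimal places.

0.421785

r = 1, so 2^r = 2.
Weighted: 0.9589984850 − 0.5372133700 = 0.4217851150
Denominator 2 − 1 = 1.
So the Richardson estimate is 0.4217851150.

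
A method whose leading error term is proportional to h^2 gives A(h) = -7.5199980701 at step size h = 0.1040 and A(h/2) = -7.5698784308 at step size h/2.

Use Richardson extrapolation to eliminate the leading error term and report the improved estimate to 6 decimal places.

The method has order 2: 2^2 = 4.
2^2·A(h/2) = -30.2795137232; minus A(h) gives -22.7595156531.
Denominator 4 − 1 = 3.
Extrapolated: (-22.7595156531) / 3 = -7.5865052177

-7.586505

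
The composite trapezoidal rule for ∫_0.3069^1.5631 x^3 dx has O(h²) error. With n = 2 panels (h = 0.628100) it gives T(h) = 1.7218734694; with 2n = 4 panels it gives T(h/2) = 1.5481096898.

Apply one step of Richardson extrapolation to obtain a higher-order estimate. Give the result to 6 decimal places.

1.490188

The method has order 2: 2^2 = 4.
Numerator 4·A(h/2) − A(h) = 4·1.5481096898 − 1.7218734694 = 4.4705652898
Divide by 2^2 − 1 = 3.
So the Richardson estimate is 1.4901884299.
Shift from A(h/2): −0.0579212599.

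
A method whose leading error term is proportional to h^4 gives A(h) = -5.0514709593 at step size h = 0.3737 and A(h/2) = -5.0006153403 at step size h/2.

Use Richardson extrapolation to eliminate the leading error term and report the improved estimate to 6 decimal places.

-4.997225

Error is O(h^4); halving h shrinks it by 2^4 = 16.
2^4 × A(h/2) = -80.0098454448; minus A(h) gives -74.9583744855.
R = (-74.9583744855)/15 = -4.9972249657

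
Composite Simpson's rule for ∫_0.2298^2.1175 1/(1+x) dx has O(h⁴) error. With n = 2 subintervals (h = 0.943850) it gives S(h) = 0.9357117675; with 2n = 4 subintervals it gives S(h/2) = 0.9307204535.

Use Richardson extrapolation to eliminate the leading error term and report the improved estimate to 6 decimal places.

0.930388

Leading term ∝ h^4; use weight 16 = 2^4.
Numerator 16×A(h/2) − A(h) = 16×0.9307204535 − 0.9357117675 = 13.9558154885
13.9558154885 ÷ 15 = 0.9303876992
Shift from A(h/2): −0.0003327543.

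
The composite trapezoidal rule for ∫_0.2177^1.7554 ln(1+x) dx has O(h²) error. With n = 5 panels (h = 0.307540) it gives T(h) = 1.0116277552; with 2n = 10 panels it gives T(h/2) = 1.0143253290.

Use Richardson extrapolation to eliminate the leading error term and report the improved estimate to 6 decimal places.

1.015225

r = 2: numerator weight 4, denominator 3.
Top: 4(1.0143253290) − (1.0116277552) = 3.0456735608
R = 3.0456735608/3 = 1.0152245203
Shift from A(h/2): +0.0008991913.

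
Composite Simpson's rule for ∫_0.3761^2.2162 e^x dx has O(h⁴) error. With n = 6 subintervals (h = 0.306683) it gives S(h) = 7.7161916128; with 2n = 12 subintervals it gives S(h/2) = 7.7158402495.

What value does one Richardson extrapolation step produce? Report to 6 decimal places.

Order 4 gives 2^r = 16 and 2^r − 1 = 15.
16×7.7158402495 = 123.4534439920; subtract 7.7161916128 → 115.7372523792
R = 115.7372523792/15 = 7.7158168253

7.715817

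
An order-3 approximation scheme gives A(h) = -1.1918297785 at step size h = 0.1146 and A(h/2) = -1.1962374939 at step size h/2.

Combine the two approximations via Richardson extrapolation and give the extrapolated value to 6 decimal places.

Order 3 gives 2^r = 8 and 2^r − 1 = 7.
Weighted: (-9.5698999512) − (-1.1918297785) = -8.3780701727
Divide by 2^3 − 1 = 7.
(-8.3780701727) ÷ 7 = -1.1968671675
Correction |R − A(h/2)| = 6.297e-04; gap |A(h/2) − A(h)| = 4.408e-03.

-1.196867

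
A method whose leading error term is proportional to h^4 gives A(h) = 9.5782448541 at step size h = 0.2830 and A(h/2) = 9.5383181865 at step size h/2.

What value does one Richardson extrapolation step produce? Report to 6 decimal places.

Method order is 4; weight 2^4 = 16.
Weighted: 152.6130909840 − 9.5782448541 = 143.0348461299
R = 143.0348461299/15 = 9.5356564087
Shift from A(h/2): −0.0026617778.

9.535656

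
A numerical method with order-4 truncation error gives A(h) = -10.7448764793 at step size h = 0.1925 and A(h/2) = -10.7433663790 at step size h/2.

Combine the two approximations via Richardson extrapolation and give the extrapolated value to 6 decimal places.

r = 4: numerator weight 16, denominator 15.
16·(-10.7433663790) − (-10.7448764793) = -161.1489855847
Divide by 2^4 − 1 = 15.
So the Richardson estimate is -10.7432657056.

-10.743266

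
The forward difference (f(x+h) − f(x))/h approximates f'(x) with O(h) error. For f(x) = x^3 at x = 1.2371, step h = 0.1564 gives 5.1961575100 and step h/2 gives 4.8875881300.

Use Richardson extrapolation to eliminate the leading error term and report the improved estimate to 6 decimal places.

With r = 1 the leading error scales as h^1, so the weight is 2^1 = 2.
A(h/2) − A(h) = 4.8875881300 − 5.1961575100 = -0.3085693800
Divide by 2^1 − 1 = 1: (-0.3085693800)/1 = -0.3085693800
R = A(h/2) + (A(h/2) − A(h))/1 = 4.8875881300 − 0.3085693800 = 4.5790187500
Shift from A(h/2): −0.3085693800.

4.579019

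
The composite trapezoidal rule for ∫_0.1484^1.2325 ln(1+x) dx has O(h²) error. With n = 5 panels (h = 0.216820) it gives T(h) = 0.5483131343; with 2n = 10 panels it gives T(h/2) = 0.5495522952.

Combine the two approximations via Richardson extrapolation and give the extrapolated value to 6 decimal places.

The method has order 2: 2^2 = 4.
4 × 0.5495522952 = 2.1982091808; 2.1982091808 − 0.5483131343 = 1.6498960465
1.6498960465 ÷ 3 = 0.5499653488

0.549965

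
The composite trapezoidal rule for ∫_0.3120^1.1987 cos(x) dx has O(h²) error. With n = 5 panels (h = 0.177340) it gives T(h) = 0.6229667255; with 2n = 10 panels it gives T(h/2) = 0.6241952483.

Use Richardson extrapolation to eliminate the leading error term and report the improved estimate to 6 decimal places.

Error is O(h^2); halving h shrinks it by 2^2 = 4.
Difference of the inputs: 0.6241952483 − 0.6229667255 = 0.0012285228
Correction (A(h/2) − A(h))/(4 − 1) = 0.0012285228/3 = 0.0004095076
R = 0.6241952483 + 0.0004095076 = 0.6246047559
Correction |R − A(h/2)| = 4.095e-04; gap |A(h/2) − A(h)| = 1.229e-03.

0.624605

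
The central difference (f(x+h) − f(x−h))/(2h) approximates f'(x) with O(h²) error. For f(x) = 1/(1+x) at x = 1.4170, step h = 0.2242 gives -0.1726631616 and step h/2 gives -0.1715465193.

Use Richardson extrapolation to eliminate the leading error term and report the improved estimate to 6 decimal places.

r = 2: numerator weight 4, denominator 3.
Top: 4(-0.1715465193) − (-0.1726631616) = -0.5135229156
Denominator 4 − 1 = 3.
R = (-0.5135229156)/3 = -0.1711743052

-0.171174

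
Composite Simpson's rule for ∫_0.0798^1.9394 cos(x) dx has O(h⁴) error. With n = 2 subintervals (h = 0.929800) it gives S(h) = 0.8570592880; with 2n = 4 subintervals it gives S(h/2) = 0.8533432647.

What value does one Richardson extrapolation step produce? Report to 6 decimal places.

The method has order 4: 2^4 = 16.
Weighted: 13.6534922352 − 0.8570592880 = 12.7964329472
R = 12.7964329472/15 = 0.8530955298

0.853096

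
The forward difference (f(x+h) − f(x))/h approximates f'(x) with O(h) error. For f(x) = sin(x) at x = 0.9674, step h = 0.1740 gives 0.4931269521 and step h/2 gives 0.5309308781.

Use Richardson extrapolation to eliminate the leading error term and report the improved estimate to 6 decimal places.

0.568735

r = 1: numerator weight 2, denominator 1.
Weighted: 1.0618617562 − 0.4931269521 = 0.5687348041
(2*0.5309308781 − 0.4931269521)/(2 − 1) = 0.5687348041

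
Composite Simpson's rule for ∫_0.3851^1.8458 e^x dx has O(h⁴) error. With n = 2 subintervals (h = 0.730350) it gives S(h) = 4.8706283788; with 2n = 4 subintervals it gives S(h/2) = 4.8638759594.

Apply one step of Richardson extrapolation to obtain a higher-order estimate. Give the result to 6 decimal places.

r = 4, so 2^r = 16.
Numerator 16 × A(h/2) − A(h) = 16 × 4.8638759594 − 4.8706283788 = 72.9513869716
Denominator 16 − 1 = 15.
So the Richardson estimate is 4.8634257981.
Shift from A(h/2): −0.0004501613.

4.863426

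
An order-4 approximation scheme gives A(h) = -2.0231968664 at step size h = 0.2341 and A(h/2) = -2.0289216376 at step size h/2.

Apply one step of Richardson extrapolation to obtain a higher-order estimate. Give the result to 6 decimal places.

The method has order 4: 2^4 = 16.
Numerator 16 × A(h/2) − A(h) = 16 × (-2.0289216376) − (-2.0231968664) = -30.4395493352
Divide by 2^4 − 1 = 15.
R = (-30.4395493352)/15 = -2.0293032890
Gap between inputs: 5.725e-03; correction applied: −0.0003816514.

-2.029303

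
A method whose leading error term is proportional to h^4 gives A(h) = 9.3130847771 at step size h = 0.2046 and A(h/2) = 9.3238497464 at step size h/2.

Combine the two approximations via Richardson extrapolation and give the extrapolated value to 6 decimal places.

Error is O(h^4); halving h shrinks it by 2^4 = 16.
Top: 16(9.3238497464) − (9.3130847771) = 139.8685111653
R = 139.8685111653/15 = 9.3245674110

9.324567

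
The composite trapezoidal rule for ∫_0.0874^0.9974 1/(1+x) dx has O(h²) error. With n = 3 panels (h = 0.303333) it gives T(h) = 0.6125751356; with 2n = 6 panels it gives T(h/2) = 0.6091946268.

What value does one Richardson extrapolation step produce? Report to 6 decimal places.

0.608068

With r = 2 the leading error scales as h^2, so the weight is 2^2 = 4.
2^2×A(h/2) = 2.4367785072; minus A(h) gives 1.8242033716.
Extrapolated: 1.8242033716 / 3 = 0.6080677905
Correction |R − A(h/2)| = 1.127e-03; gap |A(h/2) − A(h)| = 3.381e-03.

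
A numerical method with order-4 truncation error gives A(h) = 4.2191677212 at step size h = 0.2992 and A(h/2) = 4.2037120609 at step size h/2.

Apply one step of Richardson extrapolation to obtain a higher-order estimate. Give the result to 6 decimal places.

4.202682

r = 4, so 2^r = 16.
Weighted: 67.2593929744 − 4.2191677212 = 63.0402252532
R = 63.0402252532/15 = 4.2026816835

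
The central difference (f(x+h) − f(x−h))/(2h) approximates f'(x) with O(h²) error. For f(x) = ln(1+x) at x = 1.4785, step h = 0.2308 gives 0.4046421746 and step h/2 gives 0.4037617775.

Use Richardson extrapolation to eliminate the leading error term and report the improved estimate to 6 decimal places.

Order 2 gives 2^r = 4 and 2^r − 1 = 3.
4·0.4037617775 = 1.6150471100; subtract 0.4046421746 → 1.2104049354
Denominator 4 − 1 = 3.
1.2104049354 ÷ 3 = 0.4034683118
Gap between inputs: 8.804e-04; correction applied: −0.0002934657.

0.403468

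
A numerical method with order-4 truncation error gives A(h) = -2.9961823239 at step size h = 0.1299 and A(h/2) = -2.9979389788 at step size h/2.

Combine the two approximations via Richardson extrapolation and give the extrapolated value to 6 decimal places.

Order 4 gives 2^r = 16 and 2^r − 1 = 15.
2^4*A(h/2) = -47.9670236608; minus A(h) gives -44.9708413369.
Denominator 16 − 1 = 15.
Extrapolated: (-44.9708413369) / 15 = -2.9980560891
Gap between inputs: 1.757e-03; correction applied: −0.0001171103.

-2.998056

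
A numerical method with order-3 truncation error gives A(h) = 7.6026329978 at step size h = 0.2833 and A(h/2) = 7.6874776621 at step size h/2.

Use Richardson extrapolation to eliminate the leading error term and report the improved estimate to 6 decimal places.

7.699598

The method has order 3: 2^3 = 8.
A(h/2) − A(h) = 7.6874776621 − 7.6026329978 = 0.0848446643
Correction (A(h/2) − A(h))/(8 − 1) = 0.0848446643/7 = 0.0121206663
R = A(h/2) + (A(h/2) − A(h))/7 = 7.6874776621 + 0.0121206663 = 7.6995983284
Shift from A(h/2): +0.0121206663.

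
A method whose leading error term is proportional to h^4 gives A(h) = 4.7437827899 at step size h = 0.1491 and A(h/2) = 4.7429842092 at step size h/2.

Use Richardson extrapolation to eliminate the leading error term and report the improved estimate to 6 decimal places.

4.742931

Method order is 4; weight 2^4 = 16.
Weighted: 75.8877473472 − 4.7437827899 = 71.1439645573
Divide by 2^4 − 1 = 15.
Extrapolated: 71.1439645573 / 15 = 4.7429309705
Correction |R − A(h/2)| = 5.324e-05; gap |A(h/2) − A(h)| = 7.986e-04.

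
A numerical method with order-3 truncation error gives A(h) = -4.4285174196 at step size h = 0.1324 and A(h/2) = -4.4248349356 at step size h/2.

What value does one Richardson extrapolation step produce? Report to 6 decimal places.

-4.424309

Order 3 gives 2^r = 8 and 2^r − 1 = 7.
Numerator 8 × A(h/2) − A(h) = 8 × (-4.4248349356) − (-4.4285174196) = -30.9701620652
Denominator 8 − 1 = 7.
Extrapolated: (-30.9701620652) / 7 = -4.4243088665
Correction |R − A(h/2)| = 5.261e-04; gap |A(h/2) − A(h)| = 3.682e-03.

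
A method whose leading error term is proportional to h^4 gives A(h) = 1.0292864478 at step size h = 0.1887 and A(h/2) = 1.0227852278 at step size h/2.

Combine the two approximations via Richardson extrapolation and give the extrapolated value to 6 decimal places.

Leading term ∝ h^4; use weight 16 = 2^4.
16*1.0227852278 − 1.0292864478 = 15.3352771970
Divide by 2^4 − 1 = 15.
R = 15.3352771970/15 = 1.0223518131

1.022352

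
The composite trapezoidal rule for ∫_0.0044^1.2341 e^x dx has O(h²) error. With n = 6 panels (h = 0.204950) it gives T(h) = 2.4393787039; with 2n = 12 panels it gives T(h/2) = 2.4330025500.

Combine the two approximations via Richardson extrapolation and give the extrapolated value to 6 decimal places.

With r = 2 the leading error scales as h^2, so the weight is 2^2 = 4.
Numerator 4 × A(h/2) − A(h) = 4 × 2.4330025500 − 2.4393787039 = 7.2926314961
Divide by 2^2 − 1 = 3.
Extrapolated: 7.2926314961 / 3 = 2.4308771654
Correction |R − A(h/2)| = 2.125e-03; gap |A(h/2) − A(h)| = 6.376e-03.

2.430877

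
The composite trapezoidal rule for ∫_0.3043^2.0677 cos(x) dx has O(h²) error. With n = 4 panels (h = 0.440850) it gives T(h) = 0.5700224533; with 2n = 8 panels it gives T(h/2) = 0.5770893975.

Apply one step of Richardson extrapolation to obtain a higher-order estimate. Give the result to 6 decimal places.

0.579445

Error is O(h^2); halving h shrinks it by 2^2 = 4.
4·0.5770893975 = 2.3083575900; subtract 0.5700224533 → 1.7383351367
Denominator 4 − 1 = 3.
Extrapolated: 1.7383351367 / 3 = 0.5794450456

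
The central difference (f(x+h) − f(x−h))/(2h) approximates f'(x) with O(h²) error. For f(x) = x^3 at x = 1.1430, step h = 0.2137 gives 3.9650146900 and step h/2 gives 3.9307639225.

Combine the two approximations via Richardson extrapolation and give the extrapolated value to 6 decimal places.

Error is O(h^2); halving h shrinks it by 2^2 = 4.
Weighted: 15.7230556900 − 3.9650146900 = 11.7580410000
Denominator 4 − 1 = 3.
11.7580410000 ÷ 3 = 3.9193470000

3.919347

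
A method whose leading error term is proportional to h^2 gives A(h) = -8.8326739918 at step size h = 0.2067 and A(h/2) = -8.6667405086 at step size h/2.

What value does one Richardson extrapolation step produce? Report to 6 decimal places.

-8.611429

With r = 2 the leading error scales as h^2, so the weight is 2^2 = 4.
Numerator 4 × A(h/2) − A(h) = 4 × (-8.6667405086) − (-8.8326739918) = -25.8342880426
(-25.8342880426) ÷ 3 = -8.6114293475
Correction |R − A(h/2)| = 5.531e-02; gap |A(h/2) − A(h)| = 1.659e-01.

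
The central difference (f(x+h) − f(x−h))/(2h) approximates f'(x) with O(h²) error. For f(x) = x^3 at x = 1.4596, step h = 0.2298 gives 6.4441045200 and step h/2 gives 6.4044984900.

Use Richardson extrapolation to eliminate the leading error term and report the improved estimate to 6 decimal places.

Order 2 gives 2^r = 4 and 2^r − 1 = 3.
4 × 6.4044984900 = 25.6179939600; 25.6179939600 − 6.4441045200 = 19.1738894400
R = 19.1738894400/3 = 6.3912964800

6.391296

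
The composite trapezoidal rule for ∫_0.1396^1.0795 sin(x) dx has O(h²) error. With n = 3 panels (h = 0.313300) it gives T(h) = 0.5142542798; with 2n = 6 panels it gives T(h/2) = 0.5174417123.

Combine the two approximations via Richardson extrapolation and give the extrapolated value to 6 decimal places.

0.518504

The method has order 2: 2^2 = 4.
4×0.5174417123 = 2.0697668492; 2.0697668492 − 0.5142542798 = 1.5555125694
(4×0.5174417123 − 0.5142542798)/(4 − 1) = 0.5185041898
Correction |R − A(h/2)| = 1.062e-03; gap |A(h/2) − A(h)| = 3.187e-03.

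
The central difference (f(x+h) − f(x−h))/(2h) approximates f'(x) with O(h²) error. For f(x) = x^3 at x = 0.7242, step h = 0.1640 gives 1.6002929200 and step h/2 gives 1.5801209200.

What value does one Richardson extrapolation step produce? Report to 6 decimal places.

r = 2, so 2^r = 4.
2^2 × A(h/2) = 6.3204836800; minus A(h) gives 4.7201907600.
(4 × 1.5801209200 − 1.6002929200)/(4 − 1) = 1.5733969200

1.573397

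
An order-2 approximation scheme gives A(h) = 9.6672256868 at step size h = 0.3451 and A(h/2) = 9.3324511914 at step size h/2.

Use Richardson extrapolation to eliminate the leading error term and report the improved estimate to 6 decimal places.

9.220860

Method order is 2; weight 2^2 = 4.
Difference of the inputs: 9.3324511914 − 9.6672256868 = -0.3347744954
Correction (A(h/2) − A(h))/(4 − 1) = (-0.3347744954)/3 = -0.1115914985
R = 9.3324511914 − 0.1115914985 = 9.2208596929
Shift from A(h/2): −0.1115914985.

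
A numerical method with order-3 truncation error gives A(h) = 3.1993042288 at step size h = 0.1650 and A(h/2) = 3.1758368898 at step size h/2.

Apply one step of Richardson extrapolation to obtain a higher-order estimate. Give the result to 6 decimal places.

Method order is 3; weight 2^3 = 8.
Top: 8(3.1758368898) − (3.1993042288) = 22.2073908896
(8·3.1758368898 − 3.1993042288)/(8 − 1) = 3.1724844128
Correction |R − A(h/2)| = 3.352e-03; gap |A(h/2) − A(h)| = 2.347e-02.

3.172484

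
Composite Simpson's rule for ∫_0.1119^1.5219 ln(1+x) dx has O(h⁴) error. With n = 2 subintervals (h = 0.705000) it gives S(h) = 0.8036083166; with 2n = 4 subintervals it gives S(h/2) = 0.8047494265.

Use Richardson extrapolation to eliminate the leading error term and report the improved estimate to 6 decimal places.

r = 4, so 2^r = 16.
Numerator 16*A(h/2) − A(h) = 16*0.8047494265 − 0.8036083166 = 12.0723825074
Extrapolated: 12.0723825074 / 15 = 0.8048255005

0.804826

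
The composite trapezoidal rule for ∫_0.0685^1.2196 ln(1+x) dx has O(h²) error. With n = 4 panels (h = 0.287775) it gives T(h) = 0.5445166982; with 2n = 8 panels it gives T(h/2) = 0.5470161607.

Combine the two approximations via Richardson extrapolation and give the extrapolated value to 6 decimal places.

Order 2 gives 2^r = 4 and 2^r − 1 = 3.
Top: 4(0.5470161607) − (0.5445166982) = 1.6435479446
Divide by 2^2 − 1 = 3.
So the Richardson estimate is 0.5478493149.

0.547849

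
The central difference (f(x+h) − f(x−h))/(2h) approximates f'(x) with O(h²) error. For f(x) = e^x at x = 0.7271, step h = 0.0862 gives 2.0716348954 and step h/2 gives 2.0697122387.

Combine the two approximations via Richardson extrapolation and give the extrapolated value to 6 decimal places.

2.069071

Order 2 gives 2^r = 4 and 2^r − 1 = 3.
Weighted: 8.2788489548 − 2.0716348954 = 6.2072140594
6.2072140594 ÷ 3 = 2.0690713531
Correction |R − A(h/2)| = 6.409e-04; gap |A(h/2) − A(h)| = 1.923e-03.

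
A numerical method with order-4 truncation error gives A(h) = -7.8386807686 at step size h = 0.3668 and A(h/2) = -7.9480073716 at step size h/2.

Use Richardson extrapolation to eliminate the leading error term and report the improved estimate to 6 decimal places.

r = 4, so 2^r = 16.
16×(-7.9480073716) − (-7.8386807686) = -119.3294371770
Divide by 2^4 − 1 = 15.
(16×(-7.9480073716) − (-7.8386807686))/(16 − 1) = -7.9552958118

-7.955296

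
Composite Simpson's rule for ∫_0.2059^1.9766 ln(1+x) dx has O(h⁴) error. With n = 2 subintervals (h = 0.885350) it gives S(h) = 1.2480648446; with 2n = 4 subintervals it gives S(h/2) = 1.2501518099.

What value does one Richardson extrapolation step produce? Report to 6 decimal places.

Order 4 gives 2^r = 16 and 2^r − 1 = 15.
Difference of the inputs: 1.2501518099 − 1.2480648446 = 0.0020869653
Divide by 2^4 − 1 = 15: 0.0020869653/15 = 0.0001391310
R = A(h/2) + (A(h/2) − A(h))/15 = 1.2501518099 + 0.0001391310 = 1.2502909409
Correction |R − A(h/2)| = 1.391e-04; gap |A(h/2) − A(h)| = 2.087e-03.

1.250291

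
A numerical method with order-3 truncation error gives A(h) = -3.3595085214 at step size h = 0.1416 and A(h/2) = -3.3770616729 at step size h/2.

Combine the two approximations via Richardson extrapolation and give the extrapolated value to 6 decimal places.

-3.379569

r = 3, so 2^r = 8.
8×(-3.3770616729) − (-3.3595085214) = -23.6569848618
R = (-23.6569848618)/7 = -3.3795692660
Shift from A(h/2): −0.0025075931.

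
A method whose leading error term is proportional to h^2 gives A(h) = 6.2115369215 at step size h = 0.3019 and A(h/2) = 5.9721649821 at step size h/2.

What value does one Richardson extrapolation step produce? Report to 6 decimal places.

5.892374

r = 2: numerator weight 4, denominator 3.
4×5.9721649821 = 23.8886599284; 23.8886599284 − 6.2115369215 = 17.6771230069
Divide by 2^2 − 1 = 3.
Extrapolated: 17.6771230069 / 3 = 5.8923743356
Gap between inputs: 2.394e-01; correction applied: −0.0797906465.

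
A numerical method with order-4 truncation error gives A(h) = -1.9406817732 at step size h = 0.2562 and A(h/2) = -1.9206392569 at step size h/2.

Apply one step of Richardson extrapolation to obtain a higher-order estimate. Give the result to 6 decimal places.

Leading term ∝ h^4; use weight 16 = 2^4.
16·(-1.9206392569) = -30.7302281104; subtract (-1.9406817732) → -28.7895463372
(16·(-1.9206392569) − (-1.9406817732))/(16 − 1) = -1.9193030891
Shift from A(h/2): +0.0013361678.

-1.919303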